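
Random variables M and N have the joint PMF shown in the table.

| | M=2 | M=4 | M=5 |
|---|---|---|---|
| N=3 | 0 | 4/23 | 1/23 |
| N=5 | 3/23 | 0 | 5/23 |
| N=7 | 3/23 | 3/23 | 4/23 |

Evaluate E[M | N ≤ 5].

4

P(N ≤ 5) = 13/23.
Σ M·P over the event = 2·(3/23) + 4·(4/23) + 5·(1/23) + 5·(5/23) = 52/23.
E[M | N ≤ 5] = (52/23) / (13/23) = 4.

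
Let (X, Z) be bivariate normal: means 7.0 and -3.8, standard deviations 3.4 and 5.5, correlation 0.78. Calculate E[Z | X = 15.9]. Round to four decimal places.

7.4297

E[Z | X=x] = μ_Z + ρ(σ_Z/σ_X)(x − μ_X) for jointly normal variables.
E[Z | X=15.9] = -3.8 + (0.78)·(5.5/3.4)·(15.9 − (7.0)) = -3.8 + (1.26176)·(8.9) = 7.4297.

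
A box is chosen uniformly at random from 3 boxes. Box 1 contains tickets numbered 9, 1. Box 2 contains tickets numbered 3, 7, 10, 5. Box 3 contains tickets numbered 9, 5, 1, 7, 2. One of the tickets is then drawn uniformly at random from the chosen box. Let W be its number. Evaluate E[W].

107/20

E[W | box 1] = (9+1)/2 = 5.
E[W | box 2] = (3+7+10+5)/4 = 25/4.
E[W | box 3] = (9+5+1+7+2)/5 = 24/5.
E[W] = (1/3)·(5) + (1/3)·(25/4) + (1/3)·(24/5) = 107/20.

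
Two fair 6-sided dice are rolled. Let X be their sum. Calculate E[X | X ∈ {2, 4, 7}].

28/5

P(X ∈ {2, 4, 7}) = 5/18.
Σ over the event: 2·1/36 + 4·1/12 + 7·1/6 = 14/9.
E[X | X ∈ {2, 4, 7}] = (14/9) / (5/18) = 28/5.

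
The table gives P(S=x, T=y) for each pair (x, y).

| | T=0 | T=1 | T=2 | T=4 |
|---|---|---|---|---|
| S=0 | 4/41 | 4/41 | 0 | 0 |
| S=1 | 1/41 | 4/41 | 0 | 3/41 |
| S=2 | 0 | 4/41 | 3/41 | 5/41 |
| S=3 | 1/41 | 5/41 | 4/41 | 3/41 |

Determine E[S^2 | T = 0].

P(T = 0) = 6/41.
Σ S^2·P over the event = 0·(4/41) + 1·(1/41) + 9·(1/41) = 10/41.
E[S^2 | T = 0] = (10/41) / (6/41) = 5/3.

5/3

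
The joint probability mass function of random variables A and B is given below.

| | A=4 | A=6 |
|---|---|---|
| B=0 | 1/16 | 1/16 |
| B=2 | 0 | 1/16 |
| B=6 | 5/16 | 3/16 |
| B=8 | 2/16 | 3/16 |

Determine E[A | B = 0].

5

P(B = 0) = 1/8.
Σ A·P over the event = 4·(1/16) + 6·(1/16) = 5/8.
E[A | B = 0] = (5/8) / (1/8) = 5.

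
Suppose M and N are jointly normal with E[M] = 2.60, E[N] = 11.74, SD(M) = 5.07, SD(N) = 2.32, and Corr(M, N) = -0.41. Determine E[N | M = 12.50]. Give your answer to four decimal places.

9.8826

For a bivariate normal, E[N | M=x] = μ_N + ρ·(σ_N/σ_M)·(x − μ_M).
E[N | M=12.50] = 11.74 + (-0.41)·(2.32/5.07)·(12.50 − (2.60)) = 11.74 + (-0.187613)·(9.9) = 9.8826.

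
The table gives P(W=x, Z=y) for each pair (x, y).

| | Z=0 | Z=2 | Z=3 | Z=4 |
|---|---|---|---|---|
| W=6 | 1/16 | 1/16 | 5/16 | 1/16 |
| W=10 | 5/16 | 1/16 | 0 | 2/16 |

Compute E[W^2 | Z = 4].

236/3

P(Z = 4) = 3/16.
Σ W^2·P over the event = 36·(1/16) + 100·(2/16) = 59/4.
E[W^2 | Z = 4] = (59/4) / (3/16) = 236/3.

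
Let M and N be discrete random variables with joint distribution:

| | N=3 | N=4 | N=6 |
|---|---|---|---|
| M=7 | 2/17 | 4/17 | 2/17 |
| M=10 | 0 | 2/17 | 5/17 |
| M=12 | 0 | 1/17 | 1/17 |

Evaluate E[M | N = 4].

60/7

P(N = 4) = 7/17.
Σ M·P over the event = 7·(4/17) + 10·(2/17) + 12·(1/17) = 60/17.
E[M | N = 4] = (60/17) / (7/17) = 60/7.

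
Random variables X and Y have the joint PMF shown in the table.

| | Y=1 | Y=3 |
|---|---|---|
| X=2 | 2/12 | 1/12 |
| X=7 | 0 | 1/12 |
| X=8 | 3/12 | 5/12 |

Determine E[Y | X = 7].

3

P(X = 7) = 1/12.
Σ Y·P over the event = 3·(1/12) = 1/4.
E[Y | X = 7] = (1/4) / (1/12) = 3.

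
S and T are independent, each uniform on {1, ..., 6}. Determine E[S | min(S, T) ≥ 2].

P(min(S, T) ≥ 2) = 25/36.
Summing S·P(x,y) over outcomes with min(S, T) ≥ 2 gives 25/9.
E[S | min(S, T) ≥ 2] = (25/9) / (25/36) = 4.

4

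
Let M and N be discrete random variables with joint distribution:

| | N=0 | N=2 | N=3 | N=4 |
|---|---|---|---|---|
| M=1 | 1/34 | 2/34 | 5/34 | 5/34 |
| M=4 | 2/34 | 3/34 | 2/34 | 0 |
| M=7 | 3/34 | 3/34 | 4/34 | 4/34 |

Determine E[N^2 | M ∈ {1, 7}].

245/27

P(M ∈ {1, 7}) = 27/34.
Σ N^2·P over the event = 0·(1/34) + 4·(2/34) + 9·(5/34) + 16·(5/34) + 0·(3/34) + 4·(3/34) + 9·(4/34) + 16·(4/34) = 245/34.
E[N^2 | M ∈ {1, 7}] = (245/34) / (27/34) = 245/27.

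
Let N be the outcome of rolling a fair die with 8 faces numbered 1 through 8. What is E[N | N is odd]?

4

Given N is odd, N is equally likely to be any of {1, 3, 5, 7}.
E[N | N is odd] = (1 + 3 + 5 + 7) / 4 = 4.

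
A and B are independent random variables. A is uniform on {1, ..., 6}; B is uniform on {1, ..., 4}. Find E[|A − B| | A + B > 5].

P(A + B > 5) = 7/12.
Summing |A−B|·P(x,y) over outcomes with A + B > 5 gives 5/4.
E[|A − B| | A + B > 5] = (5/4) / (7/12) = 15/7.

15/7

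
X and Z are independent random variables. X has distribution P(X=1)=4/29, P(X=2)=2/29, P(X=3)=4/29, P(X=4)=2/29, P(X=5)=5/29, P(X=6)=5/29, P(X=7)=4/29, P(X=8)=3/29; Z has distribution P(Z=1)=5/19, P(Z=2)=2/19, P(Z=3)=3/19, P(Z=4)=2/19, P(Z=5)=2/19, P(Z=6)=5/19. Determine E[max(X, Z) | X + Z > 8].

829/126

P(X + Z > 8) = 252/551.
Summing max(X,Z)·P(x,y) over outcomes with X + Z > 8 gives 1658/551.
E[max(X, Z) | X + Z > 8] = (1658/551) / (252/551) = 829/126.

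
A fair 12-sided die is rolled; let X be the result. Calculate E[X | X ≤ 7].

4

Given X ≤ 7, X is equally likely to be any of {1, 2, 3, 4, 5, 6, 7}.
E[X | X ≤ 7] = (1 + 2 + 3 + 4 + 5 + 6 + 7) / 7 = 4.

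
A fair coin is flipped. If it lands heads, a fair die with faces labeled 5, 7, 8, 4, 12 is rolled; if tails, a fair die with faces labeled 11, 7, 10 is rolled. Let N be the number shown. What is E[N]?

124/15

E[N | heads] = (5+7+8+4+12)/5 = 36/5.
E[N | tails] = (11+7+10)/3 = 28/3.
E[N] = (1/2)·(36/5) + (1/2)·(28/3) = 124/15.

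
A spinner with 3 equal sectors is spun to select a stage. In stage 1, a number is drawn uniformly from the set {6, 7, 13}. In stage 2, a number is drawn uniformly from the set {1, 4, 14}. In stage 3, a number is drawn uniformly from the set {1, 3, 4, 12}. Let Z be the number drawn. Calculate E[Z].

E[Z | stage 1] = (6+7+13)/3 = 26/3.
E[Z | stage 2] = (1+4+14)/3 = 19/3.
E[Z | stage 3] = (1+3+4+12)/4 = 5.
By the law of total expectation,
E[Z] = (1/3)·(26/3) + (1/3)·(19/3) + (1/3)·(5) = 20/3.

20/3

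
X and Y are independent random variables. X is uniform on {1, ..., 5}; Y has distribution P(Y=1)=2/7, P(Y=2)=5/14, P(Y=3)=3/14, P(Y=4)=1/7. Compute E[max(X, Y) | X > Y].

P(X > Y) = 39/70.
Summing max(X,Y)·P(x,y) over outcomes with X > Y gives 153/70.
E[max(X, Y) | X > Y] = (153/70) / (39/70) = 51/13.

51/13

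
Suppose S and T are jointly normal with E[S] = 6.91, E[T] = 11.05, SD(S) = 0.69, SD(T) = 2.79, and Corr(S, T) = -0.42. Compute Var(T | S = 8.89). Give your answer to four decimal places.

6.4110

For a bivariate normal, Var(T | S=x) = σ_T²(1 − ρ²).
Var(T | S=8.89) = (2.79)²·(1 − (-0.42)²) = 7.7841·0.8236 = 6.4110.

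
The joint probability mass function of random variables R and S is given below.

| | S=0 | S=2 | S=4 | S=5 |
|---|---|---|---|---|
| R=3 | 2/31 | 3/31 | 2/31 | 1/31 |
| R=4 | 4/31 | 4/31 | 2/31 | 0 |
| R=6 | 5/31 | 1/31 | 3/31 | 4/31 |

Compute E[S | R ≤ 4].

P(R ≤ 4) = 18/31.
Σ S·P over the event = 0·(2/31) + 2·(3/31) + 4·(2/31) + 5·(1/31) + 0·(4/31) + 2·(4/31) + 4·(2/31) = 35/31.
E[S | R ≤ 4] = (35/31) / (18/31) = 35/18.

35/18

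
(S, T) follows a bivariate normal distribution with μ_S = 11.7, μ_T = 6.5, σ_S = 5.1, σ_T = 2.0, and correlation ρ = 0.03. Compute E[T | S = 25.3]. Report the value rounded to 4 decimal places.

6.6600

The regression of T on S has slope ρ·σ_T/σ_S and passes through (μ_S, μ_T).
E[T | S=25.3] = 6.5 + (0.03)·(2.0/5.1)·(25.3 − (11.7)) = 6.5 + (0.011765)·(13.6) = 6.6600.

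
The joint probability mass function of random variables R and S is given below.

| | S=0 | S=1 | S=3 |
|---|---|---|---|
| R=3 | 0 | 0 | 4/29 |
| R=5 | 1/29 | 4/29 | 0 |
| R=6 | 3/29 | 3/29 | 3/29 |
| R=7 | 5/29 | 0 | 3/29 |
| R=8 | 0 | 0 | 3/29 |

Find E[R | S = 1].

38/7

P(S = 1) = 7/29.
Σ R·P over the event = 5·(4/29) + 6·(3/29) = 38/29.
E[R | S = 1] = (38/29) / (7/29) = 38/7.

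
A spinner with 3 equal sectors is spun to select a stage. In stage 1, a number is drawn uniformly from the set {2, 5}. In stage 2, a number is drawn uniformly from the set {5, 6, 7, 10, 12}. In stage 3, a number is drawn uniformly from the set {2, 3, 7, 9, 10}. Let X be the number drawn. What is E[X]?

E[X | stage 1] = (2+5)/2 = 7/2.
E[X | stage 2] = (5+6+7+10+12)/5 = 8.
E[X | stage 3] = (2+3+7+9+10)/5 = 31/5.
By the law of total expectation,
E[X] = (1/3)·(7/2) + (1/3)·(8) + (1/3)·(31/5) = 59/10.

59/10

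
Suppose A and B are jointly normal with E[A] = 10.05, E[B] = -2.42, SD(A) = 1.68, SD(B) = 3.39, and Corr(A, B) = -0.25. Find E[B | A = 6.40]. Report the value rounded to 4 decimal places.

E[B | A=x] = μ_B + ρ(σ_B/σ_A)(x − μ_A) for jointly normal variables.
E[B | A=6.40] = -2.42 + (-0.25)·(3.39/1.68)·(6.40 − (10.05)) = -2.42 + (-0.50446)·(-3.65) = -0.5787.

-0.5787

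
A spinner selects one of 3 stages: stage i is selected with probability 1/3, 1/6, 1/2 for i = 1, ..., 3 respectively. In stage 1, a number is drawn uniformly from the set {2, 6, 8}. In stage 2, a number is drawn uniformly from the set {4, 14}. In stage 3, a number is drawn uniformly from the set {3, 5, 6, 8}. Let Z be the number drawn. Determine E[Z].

217/36

E[Z | stage 1] = (2+6+8)/3 = 16/3.
E[Z | stage 2] = (4+14)/2 = 9.
E[Z | stage 3] = (3+5+6+8)/4 = 11/2.
E[Z] = (1/3)·(16/3) + (1/6)·(9) + (1/2)·(11/2) = 217/36.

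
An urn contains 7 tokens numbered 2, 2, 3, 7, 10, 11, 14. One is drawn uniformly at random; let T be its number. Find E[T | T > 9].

35/3

P(T > 9) = 3/7.
Σ over the event: 10·1/7 + 11·1/7 + 14·1/7 = 5.
E[T | T > 9] = (5) / (3/7) = 35/3.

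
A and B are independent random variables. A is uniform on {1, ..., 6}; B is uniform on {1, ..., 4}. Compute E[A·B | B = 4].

14

Outcomes with B = 4: (1,4), (2,4), (3,4), (4,4), (5,4), (6,4), each with probability 1/24.
E[A·B | B = 4] = (4 + 8 + 12 + 16 + 20 + 24) / 6 = 14.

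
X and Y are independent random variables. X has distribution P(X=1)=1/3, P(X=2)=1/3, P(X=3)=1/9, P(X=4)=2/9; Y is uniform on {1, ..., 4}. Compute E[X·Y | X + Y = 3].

2

P(X + Y = 3) = 1/6.
Summing XY·P(x,y) over outcomes with X + Y = 3 gives 1/3.
E[X·Y | X + Y = 3] = (1/3) / (1/6) = 2.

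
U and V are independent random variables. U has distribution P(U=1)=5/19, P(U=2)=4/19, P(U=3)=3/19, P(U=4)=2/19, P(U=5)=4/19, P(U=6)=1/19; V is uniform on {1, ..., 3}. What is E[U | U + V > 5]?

P(U + V > 5) = 22/57.
Summing U·P(x,y) over outcomes with U + V > 5 gives 103/57.
E[U | U + V > 5] = (103/57) / (22/57) = 103/22.

103/22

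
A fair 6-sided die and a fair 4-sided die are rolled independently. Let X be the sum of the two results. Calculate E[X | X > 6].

P(X > 6) = 5/12.
Σ over the event: 7·1/6 + 8·1/8 + 9·1/12 + 10·1/24 = 10/3.
E[X | X > 6] = (10/3) / (5/12) = 8.

8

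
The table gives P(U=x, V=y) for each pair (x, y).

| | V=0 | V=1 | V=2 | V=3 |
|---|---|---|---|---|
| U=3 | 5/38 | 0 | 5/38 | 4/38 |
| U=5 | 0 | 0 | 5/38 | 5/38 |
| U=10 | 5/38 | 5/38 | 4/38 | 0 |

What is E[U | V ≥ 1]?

P(V ≥ 1) = 14/19.
Σ U·P over the event = 3·(5/38) + 3·(4/38) + 5·(5/38) + 5·(5/38) + 10·(5/38) + 10·(4/38) = 167/38.
E[U | V ≥ 1] = (167/38) / (14/19) = 167/28.

167/28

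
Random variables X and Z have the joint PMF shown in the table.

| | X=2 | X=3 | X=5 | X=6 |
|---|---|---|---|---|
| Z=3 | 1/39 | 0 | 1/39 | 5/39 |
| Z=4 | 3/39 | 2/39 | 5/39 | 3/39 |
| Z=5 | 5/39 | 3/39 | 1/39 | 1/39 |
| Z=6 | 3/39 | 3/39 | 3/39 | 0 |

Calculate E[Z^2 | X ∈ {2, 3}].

P(X ∈ {2, 3}) = 20/39.
Σ Z^2·P over the event = 9·(1/39) + 16·(3/39) + 25·(5/39) + 36·(3/39) + 16·(2/39) + 25·(3/39) + 36·(3/39) = 505/39.
E[Z^2 | X ∈ {2, 3}] = (505/39) / (20/39) = 101/4.

101/4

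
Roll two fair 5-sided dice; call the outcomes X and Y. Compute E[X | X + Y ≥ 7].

4

Outcomes with X + Y ≥ 7: (2,5), (3,4), (3,5), (4,3), (4,4), (4,5), (5,2), (5,3), (5,4), (5,5), each with probability 1/25.
E[X | X + Y ≥ 7] = (2 + 3 + 3 + 4 + 4 + 4 + 5 + 5 + 5 + 5) / 10 = 4.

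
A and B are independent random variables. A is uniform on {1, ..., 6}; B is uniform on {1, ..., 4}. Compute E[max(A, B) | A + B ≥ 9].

17/3

P(A + B ≥ 9) = 1/8.
Summing max(A,B)·P(x,y) over outcomes with A + B ≥ 9 gives 17/24.
E[max(A, B) | A + B ≥ 9] = (17/24) / (1/8) = 17/3.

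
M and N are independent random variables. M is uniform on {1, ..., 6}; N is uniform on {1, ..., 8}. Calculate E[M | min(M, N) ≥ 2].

P(min(M, N) ≥ 2) = 35/48.
Summing M·P(x,y) over outcomes with min(M, N) ≥ 2 gives 35/12.
E[M | min(M, N) ≥ 2] = (35/12) / (35/48) = 4.

4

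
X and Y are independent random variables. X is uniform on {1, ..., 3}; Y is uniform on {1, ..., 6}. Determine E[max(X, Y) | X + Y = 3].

2

Outcomes with X + Y = 3: (1,2), (2,1), each with probability 1/18.
E[max(X, Y) | X + Y = 3] = (2 + 2) / 2 = 2.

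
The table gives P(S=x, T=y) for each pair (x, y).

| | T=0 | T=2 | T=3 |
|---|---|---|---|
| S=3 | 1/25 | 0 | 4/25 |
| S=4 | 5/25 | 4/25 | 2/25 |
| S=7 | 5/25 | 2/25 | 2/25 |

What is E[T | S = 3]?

12/5

P(S = 3) = 1/5.
Σ T·P over the event = 0·(1/25) + 3·(4/25) = 12/25.
E[T | S = 3] = (12/25) / (1/5) = 12/5.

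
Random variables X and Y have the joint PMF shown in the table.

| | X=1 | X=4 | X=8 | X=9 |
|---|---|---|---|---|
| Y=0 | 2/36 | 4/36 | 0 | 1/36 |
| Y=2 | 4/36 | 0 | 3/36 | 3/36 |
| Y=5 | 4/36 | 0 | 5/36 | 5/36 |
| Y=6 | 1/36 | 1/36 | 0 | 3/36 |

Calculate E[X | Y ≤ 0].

P(Y ≤ 0) = 7/36.
Σ X·P over the event = 1·(2/36) + 4·(4/36) + 9·(1/36) = 3/4.
E[X | Y ≤ 0] = (3/4) / (7/36) = 27/7.

27/7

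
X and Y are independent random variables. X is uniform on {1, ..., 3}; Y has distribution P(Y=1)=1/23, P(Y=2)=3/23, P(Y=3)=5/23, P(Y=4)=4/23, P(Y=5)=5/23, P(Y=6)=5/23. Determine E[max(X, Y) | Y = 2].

7/3

P(Y = 2) = 3/23.
Summing max(X,Y)·P(x,y) over outcomes with Y = 2 gives 7/23.
E[max(X, Y) | Y = 2] = (7/23) / (3/23) = 7/3.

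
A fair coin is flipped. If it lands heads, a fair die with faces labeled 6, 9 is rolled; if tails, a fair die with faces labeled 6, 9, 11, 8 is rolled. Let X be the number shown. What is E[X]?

E[X | heads] = (6+9)/2 = 15/2.
E[X | tails] = (6+9+11+8)/4 = 17/2.
E[X] = (1/2)·(15/2) + (1/2)·(17/2) = 8.

8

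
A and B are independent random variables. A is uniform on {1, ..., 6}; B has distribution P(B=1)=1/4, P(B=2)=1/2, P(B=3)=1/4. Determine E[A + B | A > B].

101/16

P(A > B) = 2/3.
Summing (A+B)·P(x,y) over outcomes with A > B gives 101/24.
E[A + B | A > B] = (101/24) / (2/3) = 101/16.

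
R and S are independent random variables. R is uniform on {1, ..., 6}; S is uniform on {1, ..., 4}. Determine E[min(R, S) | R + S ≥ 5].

P(R + S ≥ 5) = 3/4.
Summing min(R,S)·P(x,y) over outcomes with R + S ≥ 5 gives 43/24.
E[min(R, S) | R + S ≥ 5] = (43/24) / (3/4) = 43/18.

43/18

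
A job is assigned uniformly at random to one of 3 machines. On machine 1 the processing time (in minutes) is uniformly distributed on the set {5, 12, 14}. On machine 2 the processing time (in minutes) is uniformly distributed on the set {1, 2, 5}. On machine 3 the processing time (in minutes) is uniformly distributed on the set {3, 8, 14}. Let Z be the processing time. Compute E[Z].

64/9

E[Z | machine 1] = (5+12+14)/3 = 31/3.
E[Z | machine 2] = (1+2+5)/3 = 8/3.
E[Z | machine 3] = (3+8+14)/3 = 25/3.
E[Z] = (1/3)·(31/3) + (1/3)·(8/3) + (1/3)·(25/3) = 64/9.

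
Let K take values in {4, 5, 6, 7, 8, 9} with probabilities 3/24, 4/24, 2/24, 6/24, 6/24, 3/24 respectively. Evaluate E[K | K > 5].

P(K > 5) = 17/24.
Σ over the event: 6·1/12 + 7·1/4 + 8·1/4 + 9·1/8 = 43/8.
E[K | K > 5] = (43/8) / (17/24) = 129/17.

129/17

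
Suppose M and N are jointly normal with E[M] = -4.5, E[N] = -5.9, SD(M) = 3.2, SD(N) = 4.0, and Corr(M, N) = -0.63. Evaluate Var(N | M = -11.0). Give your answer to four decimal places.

9.6496

The conditional variance in a bivariate normal is σ_N²(1 − ρ²), independent of x.
Var(N | M=-11.0) = (4.0)²·(1 − (-0.63)²) = 16·0.6031 = 9.6496.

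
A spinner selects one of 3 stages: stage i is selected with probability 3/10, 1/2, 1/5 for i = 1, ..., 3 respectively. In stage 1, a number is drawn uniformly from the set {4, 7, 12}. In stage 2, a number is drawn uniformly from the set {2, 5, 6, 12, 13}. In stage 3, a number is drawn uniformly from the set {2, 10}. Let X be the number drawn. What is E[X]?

E[X | stage 1] = (4+7+12)/3 = 23/3.
E[X | stage 2] = (2+5+6+12+13)/5 = 38/5.
E[X | stage 3] = (2+10)/2 = 6.
E[X] = (3/10)·(23/3) + (1/2)·(38/5) + (1/5)·(6) = 73/10.

73/10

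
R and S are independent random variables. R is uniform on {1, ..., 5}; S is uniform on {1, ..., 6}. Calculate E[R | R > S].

4

Outcomes with R > S: (2,1), (3,1), (3,2), (4,1), (4,2), (4,3), (5,1), (5,2), (5,3), (5,4), each with probability 1/30.
E[R | R > S] = (2 + 3 + 3 + 4 + 4 + 4 + 5 + 5 + 5 + 5) / 10 = 4.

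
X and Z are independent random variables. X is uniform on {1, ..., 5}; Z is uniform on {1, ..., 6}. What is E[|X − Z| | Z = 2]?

7/5

Outcomes with Z = 2: (1,2), (2,2), (3,2), (4,2), (5,2), each with probability 1/30.
E[|X − Z| | Z = 2] = (1 + 0 + 1 + 2 + 3) / 5 = 7/5.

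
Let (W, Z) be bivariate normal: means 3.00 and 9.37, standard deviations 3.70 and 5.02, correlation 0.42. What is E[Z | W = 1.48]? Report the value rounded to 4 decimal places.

8.5038

For a bivariate normal, E[Z | W=x] = μ_Z + ρ·(σ_Z/σ_W)·(x − μ_W).
E[Z | W=1.48] = 9.37 + (0.42)·(5.02/3.70)·(1.48 − (3.00)) = 9.37 + (0.56984)·(-1.52) = 8.5038.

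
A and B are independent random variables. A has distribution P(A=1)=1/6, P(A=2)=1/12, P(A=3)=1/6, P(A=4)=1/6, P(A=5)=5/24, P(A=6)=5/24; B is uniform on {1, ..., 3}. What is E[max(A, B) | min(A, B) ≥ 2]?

22/5

P(min(A, B) ≥ 2) = 5/9.
Summing max(A,B)·P(x,y) over outcomes with min(A, B) ≥ 2 gives 22/9.
E[max(A, B) | min(A, B) ≥ 2] = (22/9) / (5/9) = 22/5.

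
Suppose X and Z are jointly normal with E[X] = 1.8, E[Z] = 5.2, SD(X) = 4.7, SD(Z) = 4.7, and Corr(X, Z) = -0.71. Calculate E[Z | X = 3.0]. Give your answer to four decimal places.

For a bivariate normal, E[Z | X=x] = μ_Z + ρ·(σ_Z/σ_X)·(x − μ_X).
E[Z | X=3.0] = 5.2 + (-0.71)·(4.7/4.7)·(3.0 − (1.8)) = 5.2 + (-0.71)·(1.2) = 4.3480.

4.3480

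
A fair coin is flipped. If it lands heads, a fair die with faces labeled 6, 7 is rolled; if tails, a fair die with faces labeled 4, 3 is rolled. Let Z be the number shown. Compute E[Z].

E[Z | heads] = (6+7)/2 = 13/2.
E[Z | tails] = (4+3)/2 = 7/2.
E[Z] = (1/2)·(13/2) + (1/2)·(7/2) = 5.

5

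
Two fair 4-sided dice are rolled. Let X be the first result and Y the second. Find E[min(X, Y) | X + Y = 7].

Outcomes with X + Y = 7: (3,4), (4,3), each with probability 1/16.
E[min(X, Y) | X + Y = 7] = (3 + 3) / 2 = 3.

3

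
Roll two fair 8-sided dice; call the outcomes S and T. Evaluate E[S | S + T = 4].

2

Outcomes with S + T = 4: (1,3), (2,2), (3,1), each with probability 1/64.
E[S | S + T = 4] = (1 + 2 + 3) / 3 = 2.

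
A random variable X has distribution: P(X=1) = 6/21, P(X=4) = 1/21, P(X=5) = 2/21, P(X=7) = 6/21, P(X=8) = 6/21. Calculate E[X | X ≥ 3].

P(X ≥ 3) = 5/7.
Σ over the event: 4·1/21 + 5·2/21 + 7·2/7 + 8·2/7 = 104/21.
E[X | X ≥ 3] = (104/21) / (5/7) = 104/15.

104/15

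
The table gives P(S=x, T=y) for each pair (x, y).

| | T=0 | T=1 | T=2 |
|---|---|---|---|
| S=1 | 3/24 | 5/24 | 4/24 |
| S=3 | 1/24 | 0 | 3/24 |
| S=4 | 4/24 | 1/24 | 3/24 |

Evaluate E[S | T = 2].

5/2

P(T = 2) = 5/12.
Σ S·P over the event = 1·(4/24) + 3·(3/24) + 4·(3/24) = 25/24.
E[S | T = 2] = (25/24) / (5/12) = 5/2.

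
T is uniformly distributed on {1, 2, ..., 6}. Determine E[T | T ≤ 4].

Given T ≤ 4, T is equally likely to be any of {1, 2, 3, 4}.
E[T | T ≤ 4] = (1 + 2 + 3 + 4) / 4 = 5/2.

5/2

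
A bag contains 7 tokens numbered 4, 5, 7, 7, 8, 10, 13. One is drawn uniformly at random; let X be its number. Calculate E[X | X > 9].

23/2

P(X > 9) = 2/7.
Σ over the event: 10·1/7 + 13·1/7 = 23/7.
E[X | X > 9] = (23/7) / (2/7) = 23/2.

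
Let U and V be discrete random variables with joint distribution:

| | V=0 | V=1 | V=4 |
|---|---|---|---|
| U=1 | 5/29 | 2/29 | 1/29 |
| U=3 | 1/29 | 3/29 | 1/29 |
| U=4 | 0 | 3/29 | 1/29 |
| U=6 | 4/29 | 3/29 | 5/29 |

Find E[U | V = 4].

19/4

P(V = 4) = 8/29.
Σ U·P over the event = 1·(1/29) + 3·(1/29) + 4·(1/29) + 6·(5/29) = 38/29.
E[U | V = 4] = (38/29) / (8/29) = 19/4.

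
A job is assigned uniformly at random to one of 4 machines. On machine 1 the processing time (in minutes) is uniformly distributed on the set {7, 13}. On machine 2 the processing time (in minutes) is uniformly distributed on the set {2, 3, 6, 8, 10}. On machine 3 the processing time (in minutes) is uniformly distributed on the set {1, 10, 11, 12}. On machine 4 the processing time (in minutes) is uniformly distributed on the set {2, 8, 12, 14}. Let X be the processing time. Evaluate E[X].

333/40

E[X | machine 1] = (7+13)/2 = 10.
E[X | machine 2] = (2+3+6+8+10)/5 = 29/5.
E[X | machine 3] = (1+10+11+12)/4 = 17/2.
E[X | machine 4] = (2+8+12+14)/4 = 9.
By the law of total expectation,
E[X] = (1/4)·(10) + (1/4)·(29/5) + (1/4)·(17/2) + (1/4)·(9) = 333/40.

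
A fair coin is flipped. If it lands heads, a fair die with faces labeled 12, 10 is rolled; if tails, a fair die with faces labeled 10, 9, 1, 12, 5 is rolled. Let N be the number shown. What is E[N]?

46/5

E[N | heads] = (12+10)/2 = 11.
E[N | tails] = (10+9+1+12+5)/5 = 37/5.
E[N] = (1/2)·(11) + (1/2)·(37/5) = 46/5.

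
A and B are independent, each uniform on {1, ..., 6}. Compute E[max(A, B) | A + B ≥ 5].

74/15

P(A + B ≥ 5) = 5/6.
Summing max(A,B)·P(x,y) over outcomes with A + B ≥ 5 gives 37/9.
E[max(A, B) | A + B ≥ 5] = (37/9) / (5/6) = 74/15.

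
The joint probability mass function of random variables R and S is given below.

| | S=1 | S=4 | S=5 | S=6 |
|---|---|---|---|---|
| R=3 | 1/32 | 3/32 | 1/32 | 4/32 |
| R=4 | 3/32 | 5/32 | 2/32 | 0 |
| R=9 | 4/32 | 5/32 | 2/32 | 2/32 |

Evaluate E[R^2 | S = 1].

P(S = 1) = 1/4.
Σ R^2·P over the event = 9·(1/32) + 16·(3/32) + 81·(4/32) = 381/32.
E[R^2 | S = 1] = (381/32) / (1/4) = 381/8.

381/8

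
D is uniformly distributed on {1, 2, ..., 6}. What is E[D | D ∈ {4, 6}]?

5

P(D ∈ {4, 6}) = 1/3.
Σ over the event: 4·1/6 + 6·1/6 = 5/3.
E[D | D ∈ {4, 6}] = (5/3) / (1/3) = 5.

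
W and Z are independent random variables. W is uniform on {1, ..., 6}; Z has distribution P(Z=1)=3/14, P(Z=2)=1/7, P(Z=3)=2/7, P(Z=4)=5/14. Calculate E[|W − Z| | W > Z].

104/45

P(W > Z) = 15/28.
Summing |W−Z|·P(x,y) over outcomes with W > Z gives 26/21.
E[|W − Z| | W > Z] = (26/21) / (15/28) = 104/45.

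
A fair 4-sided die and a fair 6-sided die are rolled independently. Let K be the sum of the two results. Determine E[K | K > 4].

62/9

P(K > 4) = 3/4.
Σ over the event: 5·1/6 + 6·1/6 + 7·1/6 + 8·1/8 + 9·1/12 + 10·1/24 = 31/6.
E[K | K > 4] = (31/6) / (3/4) = 62/9.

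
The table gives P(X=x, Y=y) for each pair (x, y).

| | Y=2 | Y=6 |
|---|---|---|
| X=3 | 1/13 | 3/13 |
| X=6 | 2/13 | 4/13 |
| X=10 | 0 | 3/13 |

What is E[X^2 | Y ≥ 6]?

471/10

P(Y ≥ 6) = 10/13.
Σ X^2·P over the event = 9·(3/13) + 36·(4/13) + 100·(3/13) = 471/13.
E[X^2 | Y ≥ 6] = (471/13) / (10/13) = 471/10.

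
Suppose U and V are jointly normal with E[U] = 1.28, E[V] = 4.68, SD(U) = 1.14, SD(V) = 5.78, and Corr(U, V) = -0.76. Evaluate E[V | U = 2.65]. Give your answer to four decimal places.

E[V | U=x] = μ_V + ρ(σ_V/σ_U)(x − μ_U) for jointly normal variables.
E[V | U=2.65] = 4.68 + (-0.76)·(5.78/1.14)·(2.65 − (1.28)) = 4.68 + (-3.85333)·(1.37) = -0.5991.

-0.5991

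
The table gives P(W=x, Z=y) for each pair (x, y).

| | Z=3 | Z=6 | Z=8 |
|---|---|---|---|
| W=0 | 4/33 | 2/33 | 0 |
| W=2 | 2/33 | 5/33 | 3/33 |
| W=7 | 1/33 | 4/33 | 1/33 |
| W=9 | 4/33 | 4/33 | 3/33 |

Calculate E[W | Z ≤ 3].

47/11

P(Z ≤ 3) = 1/3.
Σ W·P over the event = 0·(4/33) + 2·(2/33) + 7·(1/33) + 9·(4/33) = 47/33.
E[W | Z ≤ 3] = (47/33) / (1/3) = 47/11.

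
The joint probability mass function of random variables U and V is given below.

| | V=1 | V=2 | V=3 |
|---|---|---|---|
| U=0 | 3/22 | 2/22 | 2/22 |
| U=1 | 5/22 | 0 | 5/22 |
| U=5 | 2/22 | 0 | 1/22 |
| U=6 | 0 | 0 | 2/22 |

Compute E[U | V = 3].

P(V = 3) = 5/11.
Σ U·P over the event = 0·(2/22) + 1·(5/22) + 5·(1/22) + 6·(2/22) = 1.
E[U | V = 3] = (1) / (5/11) = 11/5.

11/5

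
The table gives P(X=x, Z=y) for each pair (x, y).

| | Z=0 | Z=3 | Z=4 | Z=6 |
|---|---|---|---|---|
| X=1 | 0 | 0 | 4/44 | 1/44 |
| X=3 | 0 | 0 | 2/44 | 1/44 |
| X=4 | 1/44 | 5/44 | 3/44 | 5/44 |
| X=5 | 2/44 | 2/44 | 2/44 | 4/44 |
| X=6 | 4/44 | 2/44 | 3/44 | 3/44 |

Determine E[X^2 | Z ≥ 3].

728/37

P(Z ≥ 3) = 37/44.
Summing X^2·P(X=x,Z=y) over the conditioning event gives 182/11.
E[X^2 | Z ≥ 3] = (182/11) / (37/44) = 728/37.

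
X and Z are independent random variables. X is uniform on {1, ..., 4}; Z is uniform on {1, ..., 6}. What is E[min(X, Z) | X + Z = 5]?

Outcomes with X + Z = 5: (1,4), (2,3), (3,2), (4,1), each with probability 1/24.
E[min(X, Z) | X + Z = 5] = (1 + 2 + 2 + 1) / 4 = 3/2.

3/2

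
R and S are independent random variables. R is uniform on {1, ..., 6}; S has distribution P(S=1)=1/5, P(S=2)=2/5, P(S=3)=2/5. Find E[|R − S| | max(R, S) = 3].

P(max(R, S) = 3) = 3/10.
Summing |R−S|·P(x,y) over outcomes with max(R, S) = 3 gives 1/3.
E[|R − S| | max(R, S) = 3] = (1/3) / (3/10) = 10/9.

10/9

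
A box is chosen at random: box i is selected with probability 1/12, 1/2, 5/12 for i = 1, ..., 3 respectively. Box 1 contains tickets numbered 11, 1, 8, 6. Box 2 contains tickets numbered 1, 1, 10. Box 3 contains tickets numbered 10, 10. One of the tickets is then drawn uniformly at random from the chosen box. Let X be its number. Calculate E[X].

161/24

E[X | box 1] = (11+1+8+6)/4 = 13/2.
E[X | box 2] = (1+1+10)/3 = 4.
E[X | box 3] = (10+10)/2 = 10.
By the law of total expectation,
E[X] = (1/12)·(13/2) + (1/2)·(4) + (5/12)·(10) = 161/24.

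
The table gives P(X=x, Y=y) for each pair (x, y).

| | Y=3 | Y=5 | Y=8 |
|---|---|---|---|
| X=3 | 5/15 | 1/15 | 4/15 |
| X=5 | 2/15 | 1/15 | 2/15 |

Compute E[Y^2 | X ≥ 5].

171/5

P(X ≥ 5) = 1/3.
Σ Y^2·P over the event = 9·(2/15) + 25·(1/15) + 64·(2/15) = 57/5.
E[Y^2 | X ≥ 5] = (57/5) / (1/3) = 171/5.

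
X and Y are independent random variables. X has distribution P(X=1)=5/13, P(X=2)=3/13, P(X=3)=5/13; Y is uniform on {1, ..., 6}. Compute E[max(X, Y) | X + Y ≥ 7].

P(X + Y ≥ 7) = 1/3.
Summing max(X,Y)·P(x,y) over outcomes with X + Y ≥ 7 gives 23/13.
E[max(X, Y) | X + Y ≥ 7] = (23/13) / (1/3) = 69/13.

69/13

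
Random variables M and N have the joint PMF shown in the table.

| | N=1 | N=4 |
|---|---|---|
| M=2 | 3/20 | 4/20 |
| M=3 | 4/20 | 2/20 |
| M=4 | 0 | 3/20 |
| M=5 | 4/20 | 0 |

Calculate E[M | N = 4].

26/9

P(N = 4) = 9/20.
Summing M·P(M=x,N=y) over the conditioning event gives 13/10.
E[M | N = 4] = (13/10) / (9/20) = 26/9.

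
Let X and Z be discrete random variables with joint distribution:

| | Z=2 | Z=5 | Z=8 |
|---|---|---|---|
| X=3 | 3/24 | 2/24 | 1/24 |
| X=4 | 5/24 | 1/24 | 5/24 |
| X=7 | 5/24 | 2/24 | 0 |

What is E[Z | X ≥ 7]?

P(X ≥ 7) = 7/24.
Σ Z·P over the event = 2·(5/24) + 5·(2/24) = 5/6.
E[Z | X ≥ 7] = (5/6) / (7/24) = 20/7.

20/7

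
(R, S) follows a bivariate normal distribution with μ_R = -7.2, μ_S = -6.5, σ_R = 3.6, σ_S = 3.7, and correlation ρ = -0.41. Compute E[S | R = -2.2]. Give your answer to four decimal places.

E[S | R=x] = μ_S + ρ(σ_S/σ_R)(x − μ_R) for jointly normal variables.
E[S | R=-2.2] = -6.5 + (-0.41)·(3.7/3.6)·(-2.2 − (-7.2)) = -6.5 + (-0.421389)·(5) = -8.6069.

-8.6069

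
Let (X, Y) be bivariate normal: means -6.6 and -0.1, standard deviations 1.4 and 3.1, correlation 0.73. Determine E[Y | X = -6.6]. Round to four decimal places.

The regression of Y on X has slope ρ·σ_Y/σ_X and passes through (μ_X, μ_Y).
E[Y | X=-6.6] = -0.1 + (0.73)·(3.1/1.4)·(-6.6 − (-6.6)) = -0.1 + (1.6164)·(0) = -0.1000.

-0.1000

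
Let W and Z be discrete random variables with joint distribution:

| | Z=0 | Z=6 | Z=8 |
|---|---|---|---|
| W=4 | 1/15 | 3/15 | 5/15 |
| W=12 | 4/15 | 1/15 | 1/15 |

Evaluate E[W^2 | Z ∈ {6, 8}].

P(Z ∈ {6, 8}) = 2/3.
Σ W^2·P over the event = 16·(3/15) + 16·(5/15) + 144·(1/15) + 144·(1/15) = 416/15.
E[W^2 | Z ∈ {6, 8}] = (416/15) / (2/3) = 208/5.

208/5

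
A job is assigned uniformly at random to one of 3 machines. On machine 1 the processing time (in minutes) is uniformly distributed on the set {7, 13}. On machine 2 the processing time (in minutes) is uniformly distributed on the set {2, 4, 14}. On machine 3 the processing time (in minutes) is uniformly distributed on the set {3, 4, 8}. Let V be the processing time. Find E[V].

65/9

E[V | machine 1] = (7+13)/2 = 10.
E[V | machine 2] = (2+4+14)/3 = 20/3.
E[V | machine 3] = (3+4+8)/3 = 5.
E[V] = (1/3)·(10) + (1/3)·(20/3) + (1/3)·(5) = 65/9.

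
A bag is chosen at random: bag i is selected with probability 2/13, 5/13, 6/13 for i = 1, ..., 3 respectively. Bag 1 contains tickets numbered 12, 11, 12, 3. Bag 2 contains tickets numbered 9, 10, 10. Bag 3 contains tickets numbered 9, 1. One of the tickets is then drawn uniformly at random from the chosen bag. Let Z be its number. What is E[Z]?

292/39

E[Z | bag 1] = (12+11+12+3)/4 = 19/2.
E[Z | bag 2] = (9+10+10)/3 = 29/3.
E[Z | bag 3] = (9+1)/2 = 5.
E[Z] = (2/13)·(19/2) + (5/13)·(29/3) + (6/13)·(5) = 292/39.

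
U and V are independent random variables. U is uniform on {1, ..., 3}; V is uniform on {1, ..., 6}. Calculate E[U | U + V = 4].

2

Outcomes with U + V = 4: (1,3), (2,2), (3,1), each with probability 1/18.
E[U | U + V = 4] = (1 + 2 + 3) / 3 = 2.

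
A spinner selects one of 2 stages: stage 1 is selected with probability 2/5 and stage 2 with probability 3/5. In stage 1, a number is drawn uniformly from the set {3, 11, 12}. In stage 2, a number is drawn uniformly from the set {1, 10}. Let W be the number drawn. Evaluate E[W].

203/30

E[W | stage 1] = (3+11+12)/3 = 26/3.
E[W | stage 2] = (1+10)/2 = 11/2.
E[W] = (2/5)·(26/3) + (3/5)·(11/2) = 203/30.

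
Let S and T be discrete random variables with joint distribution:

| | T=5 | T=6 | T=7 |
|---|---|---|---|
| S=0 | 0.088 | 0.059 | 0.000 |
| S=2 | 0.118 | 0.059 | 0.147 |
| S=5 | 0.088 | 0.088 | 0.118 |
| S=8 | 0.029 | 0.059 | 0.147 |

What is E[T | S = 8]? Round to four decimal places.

6.5021

P(S = 8) = 0.235.
Σ T·P over the event = 5·(0.029) + 6·(0.059) + 7·(0.147) = 1.528.
E[T | S = 8] = (1.528) / (0.235) = 6.5021.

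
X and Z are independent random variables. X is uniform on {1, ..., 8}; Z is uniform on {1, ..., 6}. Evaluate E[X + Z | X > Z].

P(X > Z) = 9/16.
Summing (X+Z)·P(x,y) over outcomes with X > Z gives 79/16.
E[X + Z | X > Z] = (79/16) / (9/16) = 79/9.

79/9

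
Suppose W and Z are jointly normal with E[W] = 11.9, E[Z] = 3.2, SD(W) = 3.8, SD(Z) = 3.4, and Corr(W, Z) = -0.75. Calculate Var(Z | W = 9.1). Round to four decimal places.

Var(Z | W=x) = (1 − ρ²)·σ_Z².
Var(Z | W=9.1) = (3.4)²·(1 − (-0.75)²) = 11.56·0.4375 = 5.0575.

5.0575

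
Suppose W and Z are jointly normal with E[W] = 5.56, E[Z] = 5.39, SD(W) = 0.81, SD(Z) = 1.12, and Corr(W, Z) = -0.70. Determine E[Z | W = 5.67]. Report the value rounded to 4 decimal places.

E[Z | W=x] = μ_Z + ρ(σ_Z/σ_W)(x − μ_W) for jointly normal variables.
E[Z | W=5.67] = 5.39 + (-0.70)·(1.12/0.81)·(5.67 − (5.56)) = 5.39 + (-0.9679)·(0.11) = 5.2835.

5.2835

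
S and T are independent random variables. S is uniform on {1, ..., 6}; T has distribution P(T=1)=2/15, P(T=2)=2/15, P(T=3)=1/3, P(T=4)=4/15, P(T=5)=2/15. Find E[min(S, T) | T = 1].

P(T = 1) = 2/15.
Summing min(S,T)·P(x,y) over outcomes with T = 1 gives 2/15.
E[min(S, T) | T = 1] = (2/15) / (2/15) = 1.

1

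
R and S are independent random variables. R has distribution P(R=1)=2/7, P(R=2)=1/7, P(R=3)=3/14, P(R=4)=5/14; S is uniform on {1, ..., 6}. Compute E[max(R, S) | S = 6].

6

P(S = 6) = 1/6.
Summing max(R,S)·P(x,y) over outcomes with S = 6 gives 1.
E[max(R, S) | S = 6] = (1) / (1/6) = 6.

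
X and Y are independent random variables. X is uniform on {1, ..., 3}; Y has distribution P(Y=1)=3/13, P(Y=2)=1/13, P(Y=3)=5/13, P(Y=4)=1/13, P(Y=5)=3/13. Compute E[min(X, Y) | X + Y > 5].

19/8

P(X + Y > 5) = 16/39.
Summing min(X,Y)·P(x,y) over outcomes with X + Y > 5 gives 38/39.
E[min(X, Y) | X + Y > 5] = (38/39) / (16/39) = 19/8.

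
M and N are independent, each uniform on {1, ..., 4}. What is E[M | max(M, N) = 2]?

P(max(M, N) = 2) = 3/16.
Summing M·P(x,y) over outcomes with max(M, N) = 2 gives 5/16.
E[M | max(M, N) = 2] = (5/16) / (3/16) = 5/3.

5/3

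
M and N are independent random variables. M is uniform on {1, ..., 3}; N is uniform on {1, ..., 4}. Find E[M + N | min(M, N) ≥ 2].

11/2

Outcomes with min(M, N) ≥ 2: (2,2), (2,3), (2,4), (3,2), (3,3), (3,4), each with probability 1/12.
E[M + N | min(M, N) ≥ 2] = (4 + 5 + 6 + 5 + 6 + 7) / 6 = 11/2.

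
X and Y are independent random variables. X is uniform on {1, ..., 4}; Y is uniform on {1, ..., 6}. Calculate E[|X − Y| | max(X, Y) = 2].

Outcomes with max(X, Y) = 2: (1,2), (2,1), (2,2), each with probability 1/24.
E[|X − Y| | max(X, Y) = 2] = (1 + 1 + 0) / 3 = 2/3.

2/3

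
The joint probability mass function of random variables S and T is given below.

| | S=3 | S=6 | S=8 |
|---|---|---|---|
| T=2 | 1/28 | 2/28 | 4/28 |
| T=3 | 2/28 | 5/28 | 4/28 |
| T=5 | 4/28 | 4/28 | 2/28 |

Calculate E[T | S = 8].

3

P(S = 8) = 5/14.
Σ T·P over the event = 2·(4/28) + 3·(4/28) + 5·(2/28) = 15/14.
E[T | S = 8] = (15/14) / (5/14) = 3.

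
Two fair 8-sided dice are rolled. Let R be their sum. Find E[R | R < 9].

6

P(R < 9) = 7/16.
Σ over the event: 2·1/64 + 3·1/32 + 4·3/64 + 5·1/16 + 6·5/64 + 7·3/32 + 8·7/64 = 21/8.
E[R | R < 9] = (21/8) / (7/16) = 6.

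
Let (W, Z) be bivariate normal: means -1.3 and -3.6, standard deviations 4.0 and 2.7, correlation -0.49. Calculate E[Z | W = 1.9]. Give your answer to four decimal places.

The regression of Z on W has slope ρ·σ_Z/σ_W and passes through (μ_W, μ_Z).
E[Z | W=1.9] = -3.6 + (-0.49)·(2.7/4.0)·(1.9 − (-1.3)) = -3.6 + (-0.33075)·(3.2) = -4.6584.

-4.6584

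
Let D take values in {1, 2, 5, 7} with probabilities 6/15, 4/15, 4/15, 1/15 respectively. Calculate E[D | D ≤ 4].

P(D ≤ 4) = 2/3.
Σ over the event: 1·2/5 + 2·4/15 = 14/15.
E[D | D ≤ 4] = (14/15) / (2/3) = 7/5.

7/5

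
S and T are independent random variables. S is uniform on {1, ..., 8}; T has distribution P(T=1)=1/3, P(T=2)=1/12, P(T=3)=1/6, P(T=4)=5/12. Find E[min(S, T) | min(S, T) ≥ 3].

151/42

P(min(S, T) ≥ 3) = 7/16.
Summing min(S,T)·P(x,y) over outcomes with min(S, T) ≥ 3 gives 151/96.
E[min(S, T) | min(S, T) ≥ 3] = (151/96) / (7/16) = 151/42.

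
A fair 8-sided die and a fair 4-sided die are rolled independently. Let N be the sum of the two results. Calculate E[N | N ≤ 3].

P(N ≤ 3) = 3/32.
Σ over the event: 2·1/32 + 3·1/16 = 1/4.
E[N | N ≤ 3] = (1/4) / (3/32) = 8/3.

8/3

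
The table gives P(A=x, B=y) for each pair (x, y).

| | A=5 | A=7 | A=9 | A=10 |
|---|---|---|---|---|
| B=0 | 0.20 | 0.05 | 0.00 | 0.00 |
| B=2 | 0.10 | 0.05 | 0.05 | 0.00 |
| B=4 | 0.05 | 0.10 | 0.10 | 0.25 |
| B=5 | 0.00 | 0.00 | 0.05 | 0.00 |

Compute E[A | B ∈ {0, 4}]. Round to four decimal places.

7.6000

P(B ∈ {0, 4}) = 0.75.
Σ A·P over the event = 5·(0.20) + 5·(0.05) + 7·(0.05) + 7·(0.10) + 9·(0.10) + 10·(0.25) = 5.70.
E[A | B ∈ {0, 4}] = (5.70) / (0.75) = 7.6000.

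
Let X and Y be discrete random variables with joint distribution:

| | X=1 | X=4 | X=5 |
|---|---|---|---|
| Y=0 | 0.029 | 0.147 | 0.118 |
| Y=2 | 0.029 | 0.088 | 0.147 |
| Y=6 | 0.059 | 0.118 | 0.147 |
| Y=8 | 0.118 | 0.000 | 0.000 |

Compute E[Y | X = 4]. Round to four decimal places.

P(X = 4) = 0.353.
Σ Y·P over the event = 0·(0.147) + 2·(0.088) + 6·(0.118) = 0.884.
E[Y | X = 4] = (0.884) / (0.353) = 2.5042.

2.5042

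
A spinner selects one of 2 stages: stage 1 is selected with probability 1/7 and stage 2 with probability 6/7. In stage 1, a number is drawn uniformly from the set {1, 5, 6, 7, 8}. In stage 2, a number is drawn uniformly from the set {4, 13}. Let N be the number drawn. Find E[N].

E[N | stage 1] = (1+5+6+7+8)/5 = 27/5.
E[N | stage 2] = (4+13)/2 = 17/2.
E[N] = (1/7)·(27/5) + (6/7)·(17/2) = 282/35.

282/35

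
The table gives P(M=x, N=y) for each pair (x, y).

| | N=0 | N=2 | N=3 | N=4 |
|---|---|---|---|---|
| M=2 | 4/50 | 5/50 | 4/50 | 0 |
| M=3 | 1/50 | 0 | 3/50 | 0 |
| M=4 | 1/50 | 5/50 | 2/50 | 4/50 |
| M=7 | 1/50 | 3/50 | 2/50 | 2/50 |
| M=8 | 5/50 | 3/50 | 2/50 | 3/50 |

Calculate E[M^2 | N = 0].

P(N = 0) = 6/25.
Σ M^2·P over the event = 4·(4/50) + 9·(1/50) + 16·(1/50) + 49·(1/50) + 64·(5/50) = 41/5.
E[M^2 | N = 0] = (41/5) / (6/25) = 205/6.

205/6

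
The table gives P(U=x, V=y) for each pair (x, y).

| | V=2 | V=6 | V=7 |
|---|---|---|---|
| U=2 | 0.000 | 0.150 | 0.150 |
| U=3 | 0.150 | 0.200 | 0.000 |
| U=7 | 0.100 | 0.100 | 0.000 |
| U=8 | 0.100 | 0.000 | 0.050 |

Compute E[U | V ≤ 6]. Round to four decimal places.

4.4375

P(V ≤ 6) = 0.800.
Σ U·P over the event = 2·(0.150) + 3·(0.150) + 3·(0.200) + 7·(0.100) + 7·(0.100) + 8·(0.100) = 3.550.
E[U | V ≤ 6] = (3.550) / (0.800) = 4.4375.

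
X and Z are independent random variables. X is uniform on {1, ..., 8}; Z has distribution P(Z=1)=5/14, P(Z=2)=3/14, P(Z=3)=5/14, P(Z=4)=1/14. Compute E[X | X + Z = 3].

13/8

P(X + Z = 3) = 1/14.
Summing X·P(x,y) over outcomes with X + Z = 3 gives 13/112.
E[X | X + Z = 3] = (13/112) / (1/14) = 13/8.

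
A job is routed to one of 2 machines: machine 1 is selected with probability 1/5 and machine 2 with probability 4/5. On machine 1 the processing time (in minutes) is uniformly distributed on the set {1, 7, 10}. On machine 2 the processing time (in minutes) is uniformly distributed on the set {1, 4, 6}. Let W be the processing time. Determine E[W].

62/15

E[W | machine 1] = (1+7+10)/3 = 6.
E[W | machine 2] = (1+4+6)/3 = 11/3.
E[W] = (1/5)·(6) + (4/5)·(11/3) = 62/15.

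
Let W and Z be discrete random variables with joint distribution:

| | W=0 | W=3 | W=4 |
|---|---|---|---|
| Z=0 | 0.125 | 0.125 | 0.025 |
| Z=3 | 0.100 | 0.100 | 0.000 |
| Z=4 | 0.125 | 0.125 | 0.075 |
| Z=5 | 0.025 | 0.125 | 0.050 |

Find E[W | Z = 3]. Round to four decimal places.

1.5000

P(Z = 3) = 0.200.
Summing W·P(W=x,Z=y) over the conditioning event gives 0.300.
E[W | Z = 3] = (0.300) / (0.200) = 1.5000.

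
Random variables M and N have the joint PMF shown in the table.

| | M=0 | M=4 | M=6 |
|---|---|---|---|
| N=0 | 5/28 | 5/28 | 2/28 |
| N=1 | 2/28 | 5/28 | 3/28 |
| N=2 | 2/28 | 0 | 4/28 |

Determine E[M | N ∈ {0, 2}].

28/9

P(N ∈ {0, 2}) = 9/14.
Summing M·P(M=x,N=y) over the conditioning event gives 2.
E[M | N ∈ {0, 2}] = (2) / (9/14) = 28/9.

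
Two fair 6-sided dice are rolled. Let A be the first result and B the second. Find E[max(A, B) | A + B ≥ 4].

52/11

P(A + B ≥ 4) = 11/12.
Summing max(A,B)·P(x,y) over outcomes with A + B ≥ 4 gives 13/3.
E[max(A, B) | A + B ≥ 4] = (13/3) / (11/12) = 52/11.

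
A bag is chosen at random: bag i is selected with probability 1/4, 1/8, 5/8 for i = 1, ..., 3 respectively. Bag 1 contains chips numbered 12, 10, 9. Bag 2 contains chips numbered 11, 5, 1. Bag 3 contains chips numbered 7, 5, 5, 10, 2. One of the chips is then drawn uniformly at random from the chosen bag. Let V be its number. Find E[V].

83/12

E[V | bag 1] = (12+10+9)/3 = 31/3.
E[V | bag 2] = (11+5+1)/3 = 17/3.
E[V | bag 3] = (7+5+5+10+2)/5 = 29/5.
By the law of total expectation,
E[V] = (1/4)·(31/3) + (1/8)·(17/3) + (5/8)·(29/5) = 83/12.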